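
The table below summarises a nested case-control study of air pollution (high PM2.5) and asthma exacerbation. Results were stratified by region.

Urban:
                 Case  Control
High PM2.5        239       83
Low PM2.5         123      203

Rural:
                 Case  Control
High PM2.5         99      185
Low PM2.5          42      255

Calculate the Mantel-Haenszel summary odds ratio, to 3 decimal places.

OR_MH = Σ(aᵢdᵢ/nᵢ) / Σ(bᵢcᵢ/nᵢ), where nᵢ is the stratum total.
Stratum 1 (Urban): n = 648; a·d/n = 239·203/648 = 74.8719; b·c/n = 83·123/648 = 15.7546
Stratum 2 (Rural): n = 581; a·d/n = 99·255/581 = 43.4509; b·c/n = 185·42/581 = 13.3735
OR_MH = (74.8719 + 43.4509) / (15.7546 + 13.3735) = 118.3229 / 29.1281 = 4.06215

4.062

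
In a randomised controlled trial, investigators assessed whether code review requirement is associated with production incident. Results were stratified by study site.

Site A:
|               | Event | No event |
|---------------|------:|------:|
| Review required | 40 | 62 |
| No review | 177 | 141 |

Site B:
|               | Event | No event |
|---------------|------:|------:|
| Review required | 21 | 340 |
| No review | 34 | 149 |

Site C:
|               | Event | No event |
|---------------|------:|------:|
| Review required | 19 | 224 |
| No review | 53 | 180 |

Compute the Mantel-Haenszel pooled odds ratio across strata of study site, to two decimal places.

OR_MH = Σ(aᵢdᵢ/nᵢ) / Σ(bᵢcᵢ/nᵢ), where nᵢ is the stratum total.
Stratum 1 (Site A): n = 420; a·d/n = 40·141/420 = 13.4286; b·c/n = 62·177/420 = 26.1286
Stratum 2 (Site B): n = 544; a·d/n = 21·149/544 = 5.7518; b·c/n = 340·34/544 = 21.2500
Stratum 3 (Site C): n = 476; a·d/n = 19·180/476 = 7.1849; b·c/n = 224·53/476 = 24.9412
OR_MH = (13.4286 + 5.7518 + 7.1849) / (26.1286 + 21.2500 + 24.9412) = 26.3653 / 72.3197 = 0.36457

0.36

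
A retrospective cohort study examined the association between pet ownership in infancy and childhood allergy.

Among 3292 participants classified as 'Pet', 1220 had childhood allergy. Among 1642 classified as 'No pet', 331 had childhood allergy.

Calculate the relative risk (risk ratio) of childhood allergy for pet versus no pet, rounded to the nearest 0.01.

From the description: a = 1220, b = 2072, c = 331, d = 1311.
Risk in exposed = 1220/3292 = 0.37060; risk in unexposed = 331/1642 = 0.20158.
RR = 0.37060 / 0.20158 = 1.83842
The risk among the exposed is 1.84 times that among the unexposed.

1.84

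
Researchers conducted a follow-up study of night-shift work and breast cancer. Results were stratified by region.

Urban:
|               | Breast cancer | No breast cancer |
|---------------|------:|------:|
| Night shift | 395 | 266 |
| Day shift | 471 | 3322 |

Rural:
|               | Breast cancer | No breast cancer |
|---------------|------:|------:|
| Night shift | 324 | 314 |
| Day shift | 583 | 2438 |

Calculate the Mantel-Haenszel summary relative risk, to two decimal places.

3.52

RR_MH = Σ(aᵢ·n₀ᵢ/nᵢ) / Σ(cᵢ·n₁ᵢ/nᵢ), with n₁ᵢ = aᵢ+bᵢ (exposed), n₀ᵢ = cᵢ+dᵢ (unexposed), nᵢ = n₁ᵢ+n₀ᵢ.
Stratum 1 (Urban): n₁ = 661, n₀ = 3793, n = 4454; a·n₀/n = 395·3793/4454 = 336.3797; c·n₁/n = 471·661/4454 = 69.8992
Stratum 2 (Rural): n₁ = 638, n₀ = 3021, n = 3659; a·n₀/n = 324·3021/3659 = 267.5059; c·n₁/n = 583·638/3659 = 101.6546
RR_MH = (336.3797 + 267.5059) / (69.8992 + 101.6546) = 603.8855 / 171.5537 = 3.52010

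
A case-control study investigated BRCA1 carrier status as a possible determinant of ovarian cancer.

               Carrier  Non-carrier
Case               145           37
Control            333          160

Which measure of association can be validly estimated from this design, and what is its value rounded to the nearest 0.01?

1.88

Reading the table with exposure as columns: a = 145 (Carrier, case), b = 333 (Carrier, non-case), c = 37 (Non-carrier, case), d = 160.
This is a case-control study: participants were sampled on outcome status, so risks in the source population cannot be estimated directly — relative risk is not valid here. The odds ratio is the appropriate measure.
OR = (a·d)/(b·c) = (145 × 160) / (333 × 37) = 23200 / 12321 = 1.88296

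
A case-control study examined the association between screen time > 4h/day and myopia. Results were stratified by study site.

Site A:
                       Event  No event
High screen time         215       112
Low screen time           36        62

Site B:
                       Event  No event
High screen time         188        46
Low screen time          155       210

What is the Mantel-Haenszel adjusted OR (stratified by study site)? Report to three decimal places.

OR_MH = Σ(aᵢdᵢ/nᵢ) / Σ(bᵢcᵢ/nᵢ), where nᵢ is the stratum total.
Stratum 1 (Site A): n = 425; a·d/n = 215·62/425 = 31.3647; b·c/n = 112·36/425 = 9.4871
Stratum 2 (Site B): n = 599; a·d/n = 188·210/599 = 65.9098; b·c/n = 46·155/599 = 11.9032
OR_MH = (31.3647 + 65.9098) / (9.4871 + 11.9032) = 97.2746 / 21.3902 = 4.54762

4.548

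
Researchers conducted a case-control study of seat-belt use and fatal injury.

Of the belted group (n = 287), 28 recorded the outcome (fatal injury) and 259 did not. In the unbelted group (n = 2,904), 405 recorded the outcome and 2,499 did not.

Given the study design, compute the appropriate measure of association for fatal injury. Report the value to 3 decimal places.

From the description: a = 28, b = 259, c = 405, d = 2499.
This is a case-control study: participants were sampled on outcome status, so risks in the source population cannot be estimated directly — relative risk is not valid here. The odds ratio is the appropriate measure.
OR = (a·d)/(b·c) = (28 × 2499) / (259 × 405) = 69972 / 104895 = 0.66707

0.667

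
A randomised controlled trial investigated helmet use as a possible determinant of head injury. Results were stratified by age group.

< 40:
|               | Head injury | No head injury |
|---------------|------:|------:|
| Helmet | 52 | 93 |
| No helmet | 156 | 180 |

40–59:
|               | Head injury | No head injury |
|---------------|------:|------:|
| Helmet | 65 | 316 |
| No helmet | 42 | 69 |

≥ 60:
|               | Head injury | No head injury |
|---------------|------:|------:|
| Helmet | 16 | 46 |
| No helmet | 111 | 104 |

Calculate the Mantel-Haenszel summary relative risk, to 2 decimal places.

RR_MH = Σ(aᵢ·n₀ᵢ/nᵢ) / Σ(cᵢ·n₁ᵢ/nᵢ), with n₁ᵢ = aᵢ+bᵢ (exposed), n₀ᵢ = cᵢ+dᵢ (unexposed), nᵢ = n₁ᵢ+n₀ᵢ.
Stratum 1 (< 40): n₁ = 145, n₀ = 336, n = 481; a·n₀/n = 52·336/481 = 36.3243; c·n₁/n = 156·145/481 = 47.0270
Stratum 2 (40–59): n₁ = 381, n₀ = 111, n = 492; a·n₀/n = 65·111/492 = 14.6646; c·n₁/n = 42·381/492 = 32.5244
Stratum 3 (≥ 60): n₁ = 62, n₀ = 215, n = 277; a·n₀/n = 16·215/277 = 12.4188; c·n₁/n = 111·62/277 = 24.8448
RR_MH = (36.3243 + 14.6646 + 12.4188) / (47.0270 + 32.5244 + 24.8448) = 63.4077 / 104.3962 = 0.60738

0.61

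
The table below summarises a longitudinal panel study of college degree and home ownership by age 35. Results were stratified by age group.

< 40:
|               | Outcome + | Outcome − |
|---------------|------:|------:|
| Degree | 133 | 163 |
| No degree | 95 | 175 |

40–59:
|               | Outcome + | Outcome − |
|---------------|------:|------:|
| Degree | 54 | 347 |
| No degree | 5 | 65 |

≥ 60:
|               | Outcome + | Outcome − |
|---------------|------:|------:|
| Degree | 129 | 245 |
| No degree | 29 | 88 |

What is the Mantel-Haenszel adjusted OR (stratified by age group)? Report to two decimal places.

1.58

OR_MH = Σ(aᵢdᵢ/nᵢ) / Σ(bᵢcᵢ/nᵢ), where nᵢ is the stratum total.
Stratum 1 (< 40): n = 566; a·d/n = 133·175/566 = 41.1219; b·c/n = 163·95/566 = 27.3587
Stratum 2 (40–59): n = 471; a·d/n = 54·65/471 = 7.4522; b·c/n = 347·5/471 = 3.6837
Stratum 3 (≥ 60): n = 491; a·d/n = 129·88/491 = 23.1202; b·c/n = 245·29/491 = 14.4705
OR_MH = (41.1219 + 7.4522 + 23.1202) / (27.3587 + 3.6837 + 14.4705) = 71.6943 / 45.5128 = 1.57526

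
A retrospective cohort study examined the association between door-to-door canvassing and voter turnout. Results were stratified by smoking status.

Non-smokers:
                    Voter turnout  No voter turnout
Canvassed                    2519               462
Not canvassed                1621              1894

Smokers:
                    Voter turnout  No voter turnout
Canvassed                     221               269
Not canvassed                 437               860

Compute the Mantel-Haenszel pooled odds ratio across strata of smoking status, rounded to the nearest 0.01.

OR_MH = Σ(aᵢdᵢ/nᵢ) / Σ(bᵢcᵢ/nᵢ), where nᵢ is the stratum total.
Stratum 1 (Non-smokers): n = 6496; a·d/n = 2519·1894/6496 = 734.4498; b·c/n = 462·1621/6496 = 115.2866
Stratum 2 (Smokers): n = 1787; a·d/n = 221·860/1787 = 106.3570; b·c/n = 269·437/1787 = 65.7823
OR_MH = (734.4498 + 106.3570) / (115.2866 + 65.7823) = 840.8068 / 181.0690 = 4.64357

4.64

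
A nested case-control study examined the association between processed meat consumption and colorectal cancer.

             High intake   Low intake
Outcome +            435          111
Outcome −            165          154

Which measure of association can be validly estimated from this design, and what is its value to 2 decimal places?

Reading the table with exposure as columns: a = 435 (High intake, case), b = 165 (High intake, non-case), c = 111 (Low intake, case), d = 154.
This is a nested case-control study: participants were sampled on outcome status, so risks in the source population cannot be estimated directly — relative risk is not valid here. The odds ratio is the appropriate measure.
OR = (a·d)/(b·c) = (435 × 154) / (165 × 111) = 66990 / 18315 = 3.65766

3.66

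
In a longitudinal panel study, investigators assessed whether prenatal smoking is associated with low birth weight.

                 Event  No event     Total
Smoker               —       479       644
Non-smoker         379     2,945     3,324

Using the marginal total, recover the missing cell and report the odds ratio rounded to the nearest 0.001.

2.677

The missing cell is in the exposed row: 644 − 479 = 165.
So a = 165, b = 479, c = 379, d = 2945.
OR = (a·d)/(b·c) = (165 × 2945) / (479 × 379) = 485925 / 181541 = 2.67667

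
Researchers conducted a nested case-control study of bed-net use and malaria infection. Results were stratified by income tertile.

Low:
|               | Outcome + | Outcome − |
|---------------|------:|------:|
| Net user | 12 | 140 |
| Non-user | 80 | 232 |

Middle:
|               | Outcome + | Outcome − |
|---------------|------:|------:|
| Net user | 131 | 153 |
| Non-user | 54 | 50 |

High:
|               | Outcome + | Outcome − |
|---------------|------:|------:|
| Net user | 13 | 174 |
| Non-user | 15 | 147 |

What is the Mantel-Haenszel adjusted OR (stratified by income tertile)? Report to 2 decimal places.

0.54

OR_MH = Σ(aᵢdᵢ/nᵢ) / Σ(bᵢcᵢ/nᵢ), where nᵢ is the stratum total.
Stratum 1 (Low): n = 464; a·d/n = 12·232/464 = 6.0000; b·c/n = 140·80/464 = 24.1379
Stratum 2 (Middle): n = 388; a·d/n = 131·50/388 = 16.8814; b·c/n = 153·54/388 = 21.2938
Stratum 3 (High): n = 349; a·d/n = 13·147/349 = 5.4756; b·c/n = 174·15/349 = 7.4785
OR_MH = (6.0000 + 16.8814 + 5.4756) / (24.1379 + 21.2938 + 7.4785) = 28.3571 / 52.9103 = 0.53595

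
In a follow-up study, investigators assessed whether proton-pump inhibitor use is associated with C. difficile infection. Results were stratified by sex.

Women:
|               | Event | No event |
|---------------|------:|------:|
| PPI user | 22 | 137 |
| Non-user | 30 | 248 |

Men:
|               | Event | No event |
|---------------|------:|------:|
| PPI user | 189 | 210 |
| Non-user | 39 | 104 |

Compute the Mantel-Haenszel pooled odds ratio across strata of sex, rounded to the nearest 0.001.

1.989

OR_MH = Σ(aᵢdᵢ/nᵢ) / Σ(bᵢcᵢ/nᵢ), where nᵢ is the stratum total.
Stratum 1 (Women): n = 437; a·d/n = 22·248/437 = 12.4851; b·c/n = 137·30/437 = 9.4050
Stratum 2 (Men): n = 542; a·d/n = 189·104/542 = 36.2657; b·c/n = 210·39/542 = 15.1107
OR_MH = (12.4851 + 36.2657) / (9.4050 + 15.1107) = 48.7508 / 24.5157 = 1.98855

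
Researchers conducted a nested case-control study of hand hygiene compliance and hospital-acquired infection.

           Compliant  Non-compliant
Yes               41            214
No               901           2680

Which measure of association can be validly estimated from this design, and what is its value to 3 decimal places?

0.570

Reading the table with exposure as columns: a = 41 (Compliant, case), b = 901 (Compliant, non-case), c = 214 (Non-compliant, case), d = 2680.
This is a nested case-control study: participants were sampled on outcome status, so risks in the source population cannot be estimated directly — relative risk is not valid here. The odds ratio is the appropriate measure.
OR = (a·d)/(b·c) = (41 × 2680) / (901 × 214) = 109880 / 192814 = 0.56988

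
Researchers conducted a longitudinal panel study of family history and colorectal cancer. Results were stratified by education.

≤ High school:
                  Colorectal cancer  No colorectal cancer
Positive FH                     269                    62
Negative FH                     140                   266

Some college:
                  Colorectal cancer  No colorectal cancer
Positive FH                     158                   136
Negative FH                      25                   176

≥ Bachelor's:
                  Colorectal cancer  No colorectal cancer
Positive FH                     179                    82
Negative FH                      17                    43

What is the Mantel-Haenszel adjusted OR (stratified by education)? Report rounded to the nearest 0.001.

7.710

OR_MH = Σ(aᵢdᵢ/nᵢ) / Σ(bᵢcᵢ/nᵢ), where nᵢ is the stratum total.
Stratum 1 (≤ High school): n = 737; a·d/n = 269·266/737 = 97.0882; b·c/n = 62·140/737 = 11.7775
Stratum 2 (Some college): n = 495; a·d/n = 158·176/495 = 56.1778; b·c/n = 136·25/495 = 6.8687
Stratum 3 (≥ Bachelor's): n = 321; a·d/n = 179·43/321 = 23.9782; b·c/n = 82·17/321 = 4.3427
OR_MH = (97.0882 + 56.1778 + 23.9782) / (11.7775 + 6.8687 + 4.3427) = 177.2442 / 22.9888 = 7.71001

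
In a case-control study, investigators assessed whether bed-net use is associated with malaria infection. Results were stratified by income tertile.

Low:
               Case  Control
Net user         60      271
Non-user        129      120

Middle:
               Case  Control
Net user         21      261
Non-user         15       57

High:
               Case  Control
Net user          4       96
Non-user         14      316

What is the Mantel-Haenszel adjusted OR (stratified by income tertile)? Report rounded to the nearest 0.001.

0.252

OR_MH = Σ(aᵢdᵢ/nᵢ) / Σ(bᵢcᵢ/nᵢ), where nᵢ is the stratum total.
Stratum 1 (Low): n = 580; a·d/n = 60·120/580 = 12.4138; b·c/n = 271·129/580 = 60.2741
Stratum 2 (Middle): n = 354; a·d/n = 21·57/354 = 3.3814; b·c/n = 261·15/354 = 11.0593
Stratum 3 (High): n = 430; a·d/n = 4·316/430 = 2.9395; b·c/n = 96·14/430 = 3.1256
OR_MH = (12.4138 + 3.3814 + 2.9395) / (60.2741 + 11.0593 + 3.1256) = 18.7347 / 74.4590 = 0.25161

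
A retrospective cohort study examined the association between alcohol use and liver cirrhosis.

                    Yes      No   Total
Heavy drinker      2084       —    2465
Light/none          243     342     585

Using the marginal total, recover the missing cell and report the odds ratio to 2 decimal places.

The missing cell is in the exposed row: 2465 − 2084 = 381.
So a = 2084, b = 381, c = 243, d = 342.
OR = (a·d)/(b·c) = (2084 × 342) / (381 × 243) = 712728 / 92583 = 7.69826

7.70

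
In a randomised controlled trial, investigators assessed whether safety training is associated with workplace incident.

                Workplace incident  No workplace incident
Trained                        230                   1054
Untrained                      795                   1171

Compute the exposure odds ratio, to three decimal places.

Cells: a = 230, b = 1054, c = 795, d = 1171.
OR = (a·d)/(b·c) = (230 × 1171) / (1054 × 795) = 269330 / 837930 = 0.32142
Exposure is associated with lower odds of workplace incident (OR = 0.32 < 1).

0.321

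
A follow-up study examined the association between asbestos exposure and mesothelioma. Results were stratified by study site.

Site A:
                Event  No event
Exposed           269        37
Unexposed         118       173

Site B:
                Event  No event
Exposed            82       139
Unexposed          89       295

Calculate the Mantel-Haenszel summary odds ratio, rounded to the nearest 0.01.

OR_MH = Σ(aᵢdᵢ/nᵢ) / Σ(bᵢcᵢ/nᵢ), where nᵢ is the stratum total.
Stratum 1 (Site A): n = 597; a·d/n = 269·173/597 = 77.9514; b·c/n = 37·118/597 = 7.3132
Stratum 2 (Site B): n = 605; a·d/n = 82·295/605 = 39.9835; b·c/n = 139·89/605 = 20.4479
OR_MH = (77.9514 + 39.9835) / (7.3132 + 20.4479) = 117.9349 / 27.7612 = 4.24820

4.25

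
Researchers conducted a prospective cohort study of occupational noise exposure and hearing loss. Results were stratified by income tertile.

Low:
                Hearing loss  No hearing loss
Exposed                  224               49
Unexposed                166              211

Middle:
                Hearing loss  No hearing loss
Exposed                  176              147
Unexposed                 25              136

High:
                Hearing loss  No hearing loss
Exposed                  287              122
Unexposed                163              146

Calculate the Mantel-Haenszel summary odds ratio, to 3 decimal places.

OR_MH = Σ(aᵢdᵢ/nᵢ) / Σ(bᵢcᵢ/nᵢ), where nᵢ is the stratum total.
Stratum 1 (Low): n = 650; a·d/n = 224·211/650 = 72.7138; b·c/n = 49·166/650 = 12.5138
Stratum 2 (Middle): n = 484; a·d/n = 176·136/484 = 49.4545; b·c/n = 147·25/484 = 7.5930
Stratum 3 (High): n = 718; a·d/n = 287·146/718 = 58.3593; b·c/n = 122·163/718 = 27.6964
OR_MH = (72.7138 + 49.4545 + 58.3593) / (12.5138 + 7.5930 + 27.6964) = 180.5277 / 47.8032 = 3.77648

3.776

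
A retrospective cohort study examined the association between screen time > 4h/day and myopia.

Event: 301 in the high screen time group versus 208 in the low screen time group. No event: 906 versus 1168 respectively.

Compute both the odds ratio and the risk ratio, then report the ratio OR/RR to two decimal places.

From the description: a = 301, b = 906, c = 208, d = 1168.
OR = (301·1168)/(906·208) = 351568/188448 = 1.86560
Risk in exposed = 301/1207 = 0.24938; risk in unexposed = 208/1376 = 0.15116; RR = 1.64974
OR/RR = 1.86560 / 1.64974 = 1.13085
The outcome is not rare, so the OR lies further from 1 than the RR.

1.13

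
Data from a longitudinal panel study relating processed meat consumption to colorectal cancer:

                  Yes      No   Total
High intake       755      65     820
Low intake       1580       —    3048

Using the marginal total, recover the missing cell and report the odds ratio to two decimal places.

The missing cell is in the unexposed row: 3048 − 1580 = 1468.
So a = 755, b = 65, c = 1580, d = 1468.
OR = (a·d)/(b·c) = (755 × 1468) / (65 × 1580) = 1108340 / 102700 = 10.79202

10.79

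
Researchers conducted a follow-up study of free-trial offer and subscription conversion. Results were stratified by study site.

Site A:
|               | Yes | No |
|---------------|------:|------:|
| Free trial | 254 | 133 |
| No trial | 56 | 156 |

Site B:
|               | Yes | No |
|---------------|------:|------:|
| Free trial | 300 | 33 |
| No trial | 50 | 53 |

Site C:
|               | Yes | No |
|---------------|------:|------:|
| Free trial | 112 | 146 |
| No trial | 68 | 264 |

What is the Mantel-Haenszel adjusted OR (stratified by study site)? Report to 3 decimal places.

4.622

OR_MH = Σ(aᵢdᵢ/nᵢ) / Σ(bᵢcᵢ/nᵢ), where nᵢ is the stratum total.
Stratum 1 (Site A): n = 599; a·d/n = 254·156/599 = 66.1503; b·c/n = 133·56/599 = 12.4341
Stratum 2 (Site B): n = 436; a·d/n = 300·53/436 = 36.4679; b·c/n = 33·50/436 = 3.7844
Stratum 3 (Site C): n = 590; a·d/n = 112·264/590 = 50.1153; b·c/n = 146·68/590 = 16.8271
OR_MH = (66.1503 + 36.4679 + 50.1153) / (12.4341 + 3.7844 + 16.8271) = 152.7334 / 33.0456 = 4.62190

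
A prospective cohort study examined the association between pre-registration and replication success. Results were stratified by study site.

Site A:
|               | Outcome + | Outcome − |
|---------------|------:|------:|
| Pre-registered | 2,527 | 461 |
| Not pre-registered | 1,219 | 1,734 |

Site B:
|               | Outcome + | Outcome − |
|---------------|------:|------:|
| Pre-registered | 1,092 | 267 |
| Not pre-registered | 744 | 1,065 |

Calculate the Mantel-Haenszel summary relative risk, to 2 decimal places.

2.02

RR_MH = Σ(aᵢ·n₀ᵢ/nᵢ) / Σ(cᵢ·n₁ᵢ/nᵢ), with n₁ᵢ = aᵢ+bᵢ (exposed), n₀ᵢ = cᵢ+dᵢ (unexposed), nᵢ = n₁ᵢ+n₀ᵢ.
Stratum 1 (Site A): n₁ = 2988, n₀ = 2953, n = 5941; a·n₀/n = 2527·2953/5941 = 1256.0564; c·n₁/n = 1219·2988/5941 = 613.0907
Stratum 2 (Site B): n₁ = 1359, n₀ = 1809, n = 3168; a·n₀/n = 1092·1809/3168 = 623.5568; c·n₁/n = 744·1359/3168 = 319.1591
RR_MH = (1256.0564 + 623.5568) / (613.0907 + 319.1591) = 1879.6132 / 932.2498 = 2.01621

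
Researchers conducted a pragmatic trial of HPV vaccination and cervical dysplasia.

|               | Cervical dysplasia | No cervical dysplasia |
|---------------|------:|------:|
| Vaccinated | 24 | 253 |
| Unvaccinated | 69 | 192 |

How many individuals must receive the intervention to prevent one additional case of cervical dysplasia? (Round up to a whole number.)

6

Risk in treated group = 24/277 = 0.08664; risk in control = 69/261 = 0.26437.
Absolute risk reduction = 0.26437 − 0.08664 = 0.17773
NNT = 1 / ARR = 1 / 0.17773 = 5.627 → round up → 6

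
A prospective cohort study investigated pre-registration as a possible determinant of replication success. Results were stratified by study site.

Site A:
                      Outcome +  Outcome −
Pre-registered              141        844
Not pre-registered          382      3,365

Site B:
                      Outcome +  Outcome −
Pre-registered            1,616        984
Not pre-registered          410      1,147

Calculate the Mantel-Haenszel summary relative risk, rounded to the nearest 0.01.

RR_MH = Σ(aᵢ·n₀ᵢ/nᵢ) / Σ(cᵢ·n₁ᵢ/nᵢ), with n₁ᵢ = aᵢ+bᵢ (exposed), n₀ᵢ = cᵢ+dᵢ (unexposed), nᵢ = n₁ᵢ+n₀ᵢ.
Stratum 1 (Site A): n₁ = 985, n₀ = 3747, n = 4732; a·n₀/n = 141·3747/4732 = 111.6498; c·n₁/n = 382·985/4732 = 79.5161
Stratum 2 (Site B): n₁ = 2600, n₀ = 1557, n = 4157; a·n₀/n = 1616·1557/4157 = 605.2711; c·n₁/n = 410·2600/4157 = 256.4349
RR_MH = (111.6498 + 605.2711) / (79.5161 + 256.4349) = 716.9209 / 335.9510 = 2.13400

2.13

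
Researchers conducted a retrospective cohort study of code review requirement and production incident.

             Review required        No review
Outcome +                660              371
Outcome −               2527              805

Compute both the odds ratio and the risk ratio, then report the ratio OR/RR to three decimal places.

0.863

Reading the table with exposure as columns: a = 660 (Review required, case), b = 2527 (Review required, non-case), c = 371 (No review, case), d = 805.
OR = (660·805)/(2527·371) = 531300/937517 = 0.56671
Risk in exposed = 660/3187 = 0.20709; risk in unexposed = 371/1176 = 0.31548; RR = 0.65644
OR/RR = 0.56671 / 0.65644 = 0.86331
The outcome is not rare, so the OR lies further from 1 than the RR.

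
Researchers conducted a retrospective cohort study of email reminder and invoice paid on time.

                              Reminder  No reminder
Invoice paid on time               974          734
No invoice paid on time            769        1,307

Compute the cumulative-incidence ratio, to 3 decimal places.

1.554

Reading the table with exposure as columns: a = 974 (Reminder, case), b = 769 (Reminder, non-case), c = 734 (No reminder, case), d = 1307.
Risk in exposed = 974/1743 = 0.55881; risk in unexposed = 734/2041 = 0.35963.
RR = 0.55881 / 0.35963 = 1.55385
The risk among the exposed is 1.55 times that among the unexposed.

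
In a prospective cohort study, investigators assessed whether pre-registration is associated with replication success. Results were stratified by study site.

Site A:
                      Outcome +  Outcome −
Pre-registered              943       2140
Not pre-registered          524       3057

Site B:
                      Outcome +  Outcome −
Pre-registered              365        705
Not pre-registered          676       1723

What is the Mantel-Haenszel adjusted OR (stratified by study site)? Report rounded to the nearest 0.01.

OR_MH = Σ(aᵢdᵢ/nᵢ) / Σ(bᵢcᵢ/nᵢ), where nᵢ is the stratum total.
Stratum 1 (Site A): n = 6664; a·d/n = 943·3057/6664 = 432.5857; b·c/n = 2140·524/6664 = 168.2713
Stratum 2 (Site B): n = 3469; a·d/n = 365·1723/3469 = 181.2900; b·c/n = 705·676/3469 = 137.3825
OR_MH = (432.5857 + 181.2900) / (168.2713 + 137.3825) = 613.8757 / 305.6538 = 2.00840

2.01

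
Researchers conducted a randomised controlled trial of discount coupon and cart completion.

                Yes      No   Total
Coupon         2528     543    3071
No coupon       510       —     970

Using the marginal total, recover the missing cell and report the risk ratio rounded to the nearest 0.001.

1.566

The missing cell is in the unexposed row: 970 − 510 = 460.
So a = 2528, b = 543, c = 510, d = 460.
RR = [a/(a+b)] / [c/(c+d)] = (2528/3071) / (510/970) = 0.82318/0.52577 = 1.56566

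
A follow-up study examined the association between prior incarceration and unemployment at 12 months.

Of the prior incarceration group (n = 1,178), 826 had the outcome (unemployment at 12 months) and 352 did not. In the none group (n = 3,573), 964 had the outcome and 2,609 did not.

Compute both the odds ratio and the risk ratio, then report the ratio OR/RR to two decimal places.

From the description: a = 826, b = 352, c = 964, d = 2609.
OR = (826·2609)/(352·964) = 2155034/339328 = 6.35089
Risk in exposed = 826/1178 = 0.70119; risk in unexposed = 964/3573 = 0.26980; RR = 2.59891
OR/RR = 6.35089 / 2.59891 = 2.44368
The outcome is not rare, so the OR lies further from 1 than the RR.

2.44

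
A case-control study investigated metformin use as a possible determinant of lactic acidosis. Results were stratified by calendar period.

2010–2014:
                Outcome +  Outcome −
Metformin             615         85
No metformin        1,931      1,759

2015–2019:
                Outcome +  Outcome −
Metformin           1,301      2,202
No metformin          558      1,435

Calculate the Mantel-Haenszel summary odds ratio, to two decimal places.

2.25

OR_MH = Σ(aᵢdᵢ/nᵢ) / Σ(bᵢcᵢ/nᵢ), where nᵢ is the stratum total.
Stratum 1 (2010–2014): n = 4390; a·d/n = 615·1759/4390 = 246.4203; b·c/n = 85·1931/4390 = 37.3884
Stratum 2 (2015–2019): n = 5496; a·d/n = 1301·1435/5496 = 339.6898; b·c/n = 2202·558/5496 = 223.5655
OR_MH = (246.4203 + 339.6898) / (37.3884 + 223.5655) = 586.1100 / 260.9539 = 2.24603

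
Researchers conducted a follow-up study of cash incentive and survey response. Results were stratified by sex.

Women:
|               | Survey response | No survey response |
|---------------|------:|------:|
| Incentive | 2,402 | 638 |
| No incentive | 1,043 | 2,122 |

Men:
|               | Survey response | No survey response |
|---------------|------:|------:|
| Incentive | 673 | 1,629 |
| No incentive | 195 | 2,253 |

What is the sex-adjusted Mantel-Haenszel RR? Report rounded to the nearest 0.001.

RR_MH = Σ(aᵢ·n₀ᵢ/nᵢ) / Σ(cᵢ·n₁ᵢ/nᵢ), with n₁ᵢ = aᵢ+bᵢ (exposed), n₀ᵢ = cᵢ+dᵢ (unexposed), nᵢ = n₁ᵢ+n₀ᵢ.
Stratum 1 (Women): n₁ = 3040, n₀ = 3165, n = 6205; a·n₀/n = 2402·3165/6205 = 1225.1942; c·n₁/n = 1043·3040/6205 = 510.9944
Stratum 2 (Men): n₁ = 2302, n₀ = 2448, n = 4750; a·n₀/n = 673·2448/4750 = 346.8429; c·n₁/n = 195·2302/4750 = 94.5032
RR_MH = (1225.1942 + 346.8429) / (510.9944 + 94.5032) = 1572.0371 / 605.4975 = 2.59627

2.596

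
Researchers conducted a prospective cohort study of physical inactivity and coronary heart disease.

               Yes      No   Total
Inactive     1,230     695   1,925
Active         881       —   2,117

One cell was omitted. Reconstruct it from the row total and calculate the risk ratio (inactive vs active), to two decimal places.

1.54

The missing cell is in the unexposed row: 2117 − 881 = 1236.
So a = 1230, b = 695, c = 881, d = 1236.
RR = [a/(a+b)] / [c/(c+d)] = (1230/1925) / (881/2117) = 0.63896/0.41615 = 1.53539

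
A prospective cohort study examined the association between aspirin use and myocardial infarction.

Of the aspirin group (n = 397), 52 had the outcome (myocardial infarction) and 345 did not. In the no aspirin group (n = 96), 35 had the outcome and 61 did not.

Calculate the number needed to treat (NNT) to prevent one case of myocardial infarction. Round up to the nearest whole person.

5

Risk in treated group = 52/397 = 0.13098; risk in control = 35/96 = 0.36458.
Absolute risk reduction = 0.36458 − 0.13098 = 0.23360
NNT = 1 / ARR = 1 / 0.23360 = 4.281 → round up → 5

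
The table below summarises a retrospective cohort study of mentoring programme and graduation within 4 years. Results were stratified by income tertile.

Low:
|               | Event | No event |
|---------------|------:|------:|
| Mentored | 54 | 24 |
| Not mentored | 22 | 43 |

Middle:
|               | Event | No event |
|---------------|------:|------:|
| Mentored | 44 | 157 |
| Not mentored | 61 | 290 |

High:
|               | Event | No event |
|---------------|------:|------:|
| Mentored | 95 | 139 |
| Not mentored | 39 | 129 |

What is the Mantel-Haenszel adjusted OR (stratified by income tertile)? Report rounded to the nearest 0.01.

OR_MH = Σ(aᵢdᵢ/nᵢ) / Σ(bᵢcᵢ/nᵢ), where nᵢ is the stratum total.
Stratum 1 (Low): n = 143; a·d/n = 54·43/143 = 16.2378; b·c/n = 24·22/143 = 3.6923
Stratum 2 (Middle): n = 552; a·d/n = 44·290/552 = 23.1159; b·c/n = 157·61/552 = 17.3496
Stratum 3 (High): n = 402; a·d/n = 95·129/402 = 30.4851; b·c/n = 139·39/402 = 13.4851
OR_MH = (16.2378 + 23.1159 + 30.4851) / (3.6923 + 17.3496 + 13.4851) = 69.8388 / 34.5270 = 2.02273

2.02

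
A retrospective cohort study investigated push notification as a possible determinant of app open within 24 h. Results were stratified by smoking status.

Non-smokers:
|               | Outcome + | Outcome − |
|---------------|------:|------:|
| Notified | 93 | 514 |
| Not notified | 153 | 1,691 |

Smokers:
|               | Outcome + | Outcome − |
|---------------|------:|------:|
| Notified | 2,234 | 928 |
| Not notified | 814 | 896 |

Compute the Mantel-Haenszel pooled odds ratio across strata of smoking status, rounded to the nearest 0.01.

2.54

OR_MH = Σ(aᵢdᵢ/nᵢ) / Σ(bᵢcᵢ/nᵢ), where nᵢ is the stratum total.
Stratum 1 (Non-smokers): n = 2451; a·d/n = 93·1691/2451 = 64.1628; b·c/n = 514·153/2451 = 32.0857
Stratum 2 (Smokers): n = 4872; a·d/n = 2234·896/4872 = 410.8506; b·c/n = 928·814/4872 = 155.0476
OR_MH = (64.1628 + 410.8506) / (32.0857 + 155.0476) = 475.0134 / 187.1333 = 2.53837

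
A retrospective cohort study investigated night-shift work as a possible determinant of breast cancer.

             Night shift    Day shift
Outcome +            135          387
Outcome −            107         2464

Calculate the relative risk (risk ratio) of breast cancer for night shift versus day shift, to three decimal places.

Reading the table with exposure as columns: a = 135 (Night shift, case), b = 107 (Night shift, non-case), c = 387 (Day shift, case), d = 2464.
Risk in exposed = 135/242 = 0.55785; risk in unexposed = 387/2851 = 0.13574.
RR = 0.55785 / 0.13574 = 4.10965
The risk among the exposed is 4.11 times that among the unexposed.

4.110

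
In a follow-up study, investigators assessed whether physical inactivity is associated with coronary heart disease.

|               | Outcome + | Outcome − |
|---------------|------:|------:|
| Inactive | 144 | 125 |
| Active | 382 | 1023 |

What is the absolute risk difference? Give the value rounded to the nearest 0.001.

0.263

Cells: a = 144, b = 125, c = 382, d = 1023.
Risk in exposed = 144/269 = 0.535316; risk in unexposed = 382/1405 = 0.271886.
Risk difference = 0.535316 − 0.271886 = 0.263430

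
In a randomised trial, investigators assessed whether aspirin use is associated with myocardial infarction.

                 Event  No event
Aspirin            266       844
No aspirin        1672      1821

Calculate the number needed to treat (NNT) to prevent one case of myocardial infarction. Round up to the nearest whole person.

5

Risk in treated group = 266/1110 = 0.23964; risk in control = 1672/3493 = 0.47867.
Absolute risk reduction = 0.47867 − 0.23964 = 0.23903
NNT = 1 / ARR = 1 / 0.23903 = 4.184 → round up → 5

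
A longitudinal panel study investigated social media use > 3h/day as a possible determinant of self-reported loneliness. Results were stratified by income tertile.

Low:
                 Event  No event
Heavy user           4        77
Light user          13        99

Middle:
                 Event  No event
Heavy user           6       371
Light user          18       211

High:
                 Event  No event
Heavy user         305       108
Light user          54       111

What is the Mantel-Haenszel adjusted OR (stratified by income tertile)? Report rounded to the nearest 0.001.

2.385

OR_MH = Σ(aᵢdᵢ/nᵢ) / Σ(bᵢcᵢ/nᵢ), where nᵢ is the stratum total.
Stratum 1 (Low): n = 193; a·d/n = 4·99/193 = 2.0518; b·c/n = 77·13/193 = 5.1865
Stratum 2 (Middle): n = 606; a·d/n = 6·211/606 = 2.0891; b·c/n = 371·18/606 = 11.0198
Stratum 3 (High): n = 578; a·d/n = 305·111/578 = 58.5727; b·c/n = 108·54/578 = 10.0900
OR_MH = (2.0518 + 2.0891 + 58.5727) / (5.1865 + 11.0198 + 10.0900) = 62.7136 / 26.2963 = 2.38488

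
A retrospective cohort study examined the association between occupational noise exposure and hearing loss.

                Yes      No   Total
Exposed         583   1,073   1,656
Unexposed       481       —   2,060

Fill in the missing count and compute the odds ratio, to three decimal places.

1.784

The missing cell is in the unexposed row: 2060 − 481 = 1579.
So a = 583, b = 1073, c = 481, d = 1579.
OR = (a·d)/(b·c) = (583 × 1579) / (1073 × 481) = 920557 / 516113 = 1.78363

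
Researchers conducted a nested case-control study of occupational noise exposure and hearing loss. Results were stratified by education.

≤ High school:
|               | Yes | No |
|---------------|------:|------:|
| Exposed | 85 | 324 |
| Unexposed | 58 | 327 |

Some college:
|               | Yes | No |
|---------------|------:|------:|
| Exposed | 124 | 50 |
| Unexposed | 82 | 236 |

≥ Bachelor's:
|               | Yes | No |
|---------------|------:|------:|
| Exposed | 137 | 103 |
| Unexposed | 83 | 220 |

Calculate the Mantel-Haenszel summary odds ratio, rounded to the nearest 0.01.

OR_MH = Σ(aᵢdᵢ/nᵢ) / Σ(bᵢcᵢ/nᵢ), where nᵢ is the stratum total.
Stratum 1 (≤ High school): n = 794; a·d/n = 85·327/794 = 35.0063; b·c/n = 324·58/794 = 23.6675
Stratum 2 (Some college): n = 492; a·d/n = 124·236/492 = 59.4797; b·c/n = 50·82/492 = 8.3333
Stratum 3 (≥ Bachelor's): n = 543; a·d/n = 137·220/543 = 55.5064; b·c/n = 103·83/543 = 15.7440
OR_MH = (35.0063 + 59.4797 + 55.5064) / (23.6675 + 8.3333 + 15.7440) = 149.9924 / 47.7449 = 3.14154

3.14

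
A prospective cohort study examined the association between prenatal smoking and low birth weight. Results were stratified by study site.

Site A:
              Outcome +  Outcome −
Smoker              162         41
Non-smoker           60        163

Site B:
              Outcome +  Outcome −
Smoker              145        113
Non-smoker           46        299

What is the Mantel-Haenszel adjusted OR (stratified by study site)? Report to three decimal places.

9.301

OR_MH = Σ(aᵢdᵢ/nᵢ) / Σ(bᵢcᵢ/nᵢ), where nᵢ is the stratum total.
Stratum 1 (Site A): n = 426; a·d/n = 162·163/426 = 61.9859; b·c/n = 41·60/426 = 5.7746
Stratum 2 (Site B): n = 603; a·d/n = 145·299/603 = 71.8988; b·c/n = 113·46/603 = 8.6202
OR_MH = (61.9859 + 71.8988) / (5.7746 + 8.6202) = 133.8848 / 14.3949 = 9.30086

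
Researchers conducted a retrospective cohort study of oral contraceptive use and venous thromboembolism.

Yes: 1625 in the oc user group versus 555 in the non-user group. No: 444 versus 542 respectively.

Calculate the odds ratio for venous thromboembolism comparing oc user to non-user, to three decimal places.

From the description: a = 1625, b = 444, c = 555, d = 542.
OR = (a·d)/(b·c) = (1625 × 542) / (444 × 555) = 880750 / 246420 = 3.57418
The odds of venous thromboembolism are about 3.57 times as high in the oc user group.

3.574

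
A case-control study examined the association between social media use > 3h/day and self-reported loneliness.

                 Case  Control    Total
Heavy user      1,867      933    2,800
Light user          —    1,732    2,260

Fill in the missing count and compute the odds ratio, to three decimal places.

6.564

The missing cell is in the unexposed row: 2260 − 1732 = 528.
So a = 1867, b = 933, c = 528, d = 1732.
OR = (a·d)/(b·c) = (1867 × 1732) / (933 × 528) = 3233644 / 492624 = 6.56412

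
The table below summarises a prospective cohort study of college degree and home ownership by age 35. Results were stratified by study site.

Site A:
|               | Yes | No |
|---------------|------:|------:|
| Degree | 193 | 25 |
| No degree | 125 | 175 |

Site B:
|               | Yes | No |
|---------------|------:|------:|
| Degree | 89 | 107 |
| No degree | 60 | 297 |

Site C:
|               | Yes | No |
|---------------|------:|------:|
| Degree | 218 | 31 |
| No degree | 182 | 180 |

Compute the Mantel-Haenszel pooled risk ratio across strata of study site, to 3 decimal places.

RR_MH = Σ(aᵢ·n₀ᵢ/nᵢ) / Σ(cᵢ·n₁ᵢ/nᵢ), with n₁ᵢ = aᵢ+bᵢ (exposed), n₀ᵢ = cᵢ+dᵢ (unexposed), nᵢ = n₁ᵢ+n₀ᵢ.
Stratum 1 (Site A): n₁ = 218, n₀ = 300, n = 518; a·n₀/n = 193·300/518 = 111.7761; c·n₁/n = 125·218/518 = 52.6062
Stratum 2 (Site B): n₁ = 196, n₀ = 357, n = 553; a·n₀/n = 89·357/553 = 57.4557; c·n₁/n = 60·196/553 = 21.2658
Stratum 3 (Site C): n₁ = 249, n₀ = 362, n = 611; a·n₀/n = 218·362/611 = 129.1588; c·n₁/n = 182·249/611 = 74.1702
RR_MH = (111.7761 + 57.4557 + 129.1588) / (52.6062 + 21.2658 + 74.1702) = 298.3905 / 148.0422 = 2.01558

2.016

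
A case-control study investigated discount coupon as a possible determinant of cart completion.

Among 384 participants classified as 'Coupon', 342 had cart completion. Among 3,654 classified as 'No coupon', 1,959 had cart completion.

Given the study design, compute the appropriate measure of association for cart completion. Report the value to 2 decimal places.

From the description: a = 342, b = 42, c = 1959, d = 1695.
This is a case-control study: participants were sampled on outcome status, so risks in the source population cannot be estimated directly — relative risk is not valid here. The odds ratio is the appropriate measure.
OR = (a·d)/(b·c) = (342 × 1695) / (42 × 1959) = 579690 / 82278 = 7.04550

7.05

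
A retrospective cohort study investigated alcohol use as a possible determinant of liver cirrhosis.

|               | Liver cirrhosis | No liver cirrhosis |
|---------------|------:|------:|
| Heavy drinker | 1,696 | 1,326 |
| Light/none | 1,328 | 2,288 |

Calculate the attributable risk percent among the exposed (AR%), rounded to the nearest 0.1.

Cells: a = 1696, b = 1326, c = 1328, d = 2288.
Risk in exposed = 1696/3022 = 0.56122; risk in unexposed = 1328/3616 = 0.36726.
RR = 0.56122/0.36726 = 1.52814
AR% = (RR − 1)/RR × 100 = (1.52814 − 1)/1.52814 × 100 = 34.5608%

34.6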